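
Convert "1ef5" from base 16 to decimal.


Input: "1ef5" in base 16
Positional expansion:
  Digit '1' (value 1) x 16^3 = 4096
  Digit 'e' (value 14) x 16^2 = 3584
  Digit 'f' (value 15) x 16^1 = 240
  Digit '5' (value 5) x 16^0 = 5
Sum = 7925

7925


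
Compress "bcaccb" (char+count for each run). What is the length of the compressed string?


Input: bcaccb
Runs:
  'b' x 1 => "b1"
  'c' x 1 => "c1"
  'a' x 1 => "a1"
  'c' x 2 => "c2"
  'b' x 1 => "b1"
Compressed: "b1c1a1c2b1"
Compressed length: 10

10


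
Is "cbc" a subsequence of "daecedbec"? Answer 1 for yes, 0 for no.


Check if "cbc" is a subsequence of "daecedbec"
Greedy scan:
  Position 0 ('d'): no match needed
  Position 1 ('a'): no match needed
  Position 2 ('e'): no match needed
  Position 3 ('c'): matches sub[0] = 'c'
  Position 4 ('e'): no match needed
  Position 5 ('d'): no match needed
  Position 6 ('b'): matches sub[1] = 'b'
  Position 7 ('e'): no match needed
  Position 8 ('c'): matches sub[2] = 'c'
All 3 characters matched => is a subsequence

1


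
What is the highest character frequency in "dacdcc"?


Input: dacdcc
Character counts:
  'a': 1
  'c': 3
  'd': 2
Maximum frequency: 3

3


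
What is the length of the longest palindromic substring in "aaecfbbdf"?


Input: "aaecfbbdf"
Checking substrings for palindromes:
  [0:2] "aa" (len 2) => palindrome
  [5:7] "bb" (len 2) => palindrome
Longest palindromic substring: "aa" with length 2

2


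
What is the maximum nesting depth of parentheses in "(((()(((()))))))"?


Input: "(((()(((()))))))"
Tracking depth:
  Position 0 '(': depth becomes 1
  Position 1 '(': depth becomes 2
  Position 2 '(': depth becomes 3
  Position 3 '(': depth becomes 4
  Position 4 ')': depth becomes 3
  Position 5 '(': depth becomes 4
  Position 6 '(': depth becomes 5
  Position 7 '(': depth becomes 6
  Position 8 '(': depth becomes 7
  Position 9 ')': depth becomes 6
  Position 10 ')': depth becomes 5
  Position 11 ')': depth becomes 4
  Position 12 ')': depth becomes 3
  Position 13 ')': depth becomes 2
  Position 14 ')': depth becomes 1
  Position 15 ')': depth becomes 0
Maximum depth reached: 7

7


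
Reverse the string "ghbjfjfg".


Input: ghbjfjfg
Reading characters right to left:
  Position 7: 'g'
  Position 6: 'f'
  Position 5: 'j'
  Position 4: 'f'
  Position 3: 'j'
  Position 2: 'b'
  Position 1: 'h'
  Position 0: 'g'
Reversed: gfjfjbhg

gfjfjbhg


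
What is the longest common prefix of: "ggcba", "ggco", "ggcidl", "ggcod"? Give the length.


Words: ggcba, ggco, ggcidl, ggcod
  Position 0: all 'g' => match
  Position 1: all 'g' => match
  Position 2: all 'c' => match
  Position 3: ('b', 'o', 'i', 'o') => mismatch, stop
LCP = "ggc" (length 3)

3


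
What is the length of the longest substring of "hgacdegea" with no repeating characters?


Input: "hgacdegea"
Sliding window (track last position of each char):
  Position 0 ('h'): window [0,0] length 1 -- new best
  Position 1 ('g'): window [0,1] length 2 -- new best
  Position 2 ('a'): window [0,2] length 3 -- new best
  Position 3 ('c'): window [0,3] length 4 -- new best
  Position 4 ('d'): window [0,4] length 5 -- new best
  Position 5 ('e'): window [0,5] length 6 -- new best
  Position 6 ('g'): repeat (last at 1), move window start to 2
  Position 6 ('g'): window [2,6] length 5
  Position 7 ('e'): repeat (last at 5), move window start to 6
  Position 7 ('e'): window [6,7] length 2
  Position 8 ('a'): window [6,8] length 3
Longest substring with no repeats: "hgacde" with length 6

6


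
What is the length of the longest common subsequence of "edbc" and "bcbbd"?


LCS of "edbc" and "bcbbd"
DP table:
           b    c    b    b    d
      0    0    0    0    0    0
  e   0    0    0    0    0    0
  d   0    0    0    0    0    1
  b   0    1    1    1    1    1
  c   0    1    2    2    2    2
LCS length = dp[4][5] = 2

2


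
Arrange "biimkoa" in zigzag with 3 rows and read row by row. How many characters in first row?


Zigzag "biimkoa" into 3 rows:
Placing characters:
  'b' => row 0
  'i' => row 1
  'i' => row 2
  'm' => row 1
  'k' => row 0
  'o' => row 1
  'a' => row 2
Rows:
  Row 0: "bk"
  Row 1: "imo"
  Row 2: "ia"
First row length: 2

2


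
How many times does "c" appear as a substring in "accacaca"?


Searching for "c" in "accacaca"
Scanning each position:
  Position 0: "a" => no
  Position 1: "c" => MATCH
  Position 2: "c" => MATCH
  Position 3: "a" => no
  Position 4: "c" => MATCH
  Position 5: "a" => no
  Position 6: "c" => MATCH
  Position 7: "a" => no
Total occurrences: 4

4


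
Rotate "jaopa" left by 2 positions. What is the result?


Input: "jaopa", rotate left by 2
First 2 characters: "ja"
Remaining characters: "opa"
Concatenate remaining + first: "opa" + "ja" = "opaja"

opaja


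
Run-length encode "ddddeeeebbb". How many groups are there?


Input: ddddeeeebbb
Scanning for consecutive runs:
  Group 1: 'd' x 4 (positions 0-3)
  Group 2: 'e' x 4 (positions 4-7)
  Group 3: 'b' x 3 (positions 8-10)
Total groups: 3

3


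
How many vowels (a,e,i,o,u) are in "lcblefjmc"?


Input: lcblefjmc
Checking each character:
  'l' at position 0: consonant
  'c' at position 1: consonant
  'b' at position 2: consonant
  'l' at position 3: consonant
  'e' at position 4: vowel (running total: 1)
  'f' at position 5: consonant
  'j' at position 6: consonant
  'm' at position 7: consonant
  'c' at position 8: consonant
Total vowels: 1

1


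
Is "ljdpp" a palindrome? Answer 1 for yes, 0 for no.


Input: ljdpp
Reversed: ppdjl
  Compare pos 0 ('l') with pos 4 ('p'): MISMATCH
  Compare pos 1 ('j') with pos 3 ('p'): MISMATCH
Result: not a palindrome

0


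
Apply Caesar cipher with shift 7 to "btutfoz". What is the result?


Caesar cipher: shift "btutfoz" by 7
  'b' (pos 1) + 7 = pos 8 = 'i'
  't' (pos 19) + 7 = pos 0 = 'a'
  'u' (pos 20) + 7 = pos 1 = 'b'
  't' (pos 19) + 7 = pos 0 = 'a'
  'f' (pos 5) + 7 = pos 12 = 'm'
  'o' (pos 14) + 7 = pos 21 = 'v'
  'z' (pos 25) + 7 = pos 6 = 'g'
Result: iabamvg

iabamvg


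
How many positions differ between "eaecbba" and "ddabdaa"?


Comparing "eaecbba" and "ddabdaa" position by position:
  Position 0: 'e' vs 'd' => DIFFER
  Position 1: 'a' vs 'd' => DIFFER
  Position 2: 'e' vs 'a' => DIFFER
  Position 3: 'c' vs 'b' => DIFFER
  Position 4: 'b' vs 'd' => DIFFER
  Position 5: 'b' vs 'a' => DIFFER
  Position 6: 'a' vs 'a' => same
Positions that differ: 6

6


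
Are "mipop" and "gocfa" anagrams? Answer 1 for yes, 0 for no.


Strings: "mipop", "gocfa"
Sorted first:  imopp
Sorted second: acfgo
Differ at position 0: 'i' vs 'a' => not anagrams

0


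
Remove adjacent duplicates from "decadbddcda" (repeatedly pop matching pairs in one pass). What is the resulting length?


Input: decadbddcda
Stack-based adjacent duplicate removal:
  Read 'd': push. Stack: d
  Read 'e': push. Stack: de
  Read 'c': push. Stack: dec
  Read 'a': push. Stack: deca
  Read 'd': push. Stack: decad
  Read 'b': push. Stack: decadb
  Read 'd': push. Stack: decadbd
  Read 'd': matches stack top 'd' => pop. Stack: decadb
  Read 'c': push. Stack: decadbc
  Read 'd': push. Stack: decadbcd
  Read 'a': push. Stack: decadbcda
Final stack: "decadbcda" (length 9)

9


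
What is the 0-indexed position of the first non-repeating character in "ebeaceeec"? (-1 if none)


Input: ebeaceeec
Character frequencies:
  'a': 1
  'b': 1
  'c': 2
  'e': 5
Scanning left to right for freq == 1:
  Position 0 ('e'): freq=5, skip
  Position 1 ('b'): unique! => answer = 1

1


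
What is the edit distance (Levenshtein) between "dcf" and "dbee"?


Computing edit distance: "dcf" -> "dbee"
DP table:
           d    b    e    e
      0    1    2    3    4
  d   1    0    1    2    3
  c   2    1    1    2    3
  f   3    2    2    2    3
Edit distance = dp[3][4] = 3

3


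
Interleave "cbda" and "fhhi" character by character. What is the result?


Interleaving "cbda" and "fhhi":
  Position 0: 'c' from first, 'f' from second => "cf"
  Position 1: 'b' from first, 'h' from second => "bh"
  Position 2: 'd' from first, 'h' from second => "dh"
  Position 3: 'a' from first, 'i' from second => "ai"
Result: cfbhdhai

cfbhdhai


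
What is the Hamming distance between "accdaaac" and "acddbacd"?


Comparing "accdaaac" and "acddbacd" position by position:
  Position 0: 'a' vs 'a' => same
  Position 1: 'c' vs 'c' => same
  Position 2: 'c' vs 'd' => differ
  Position 3: 'd' vs 'd' => same
  Position 4: 'a' vs 'b' => differ
  Position 5: 'a' vs 'a' => same
  Position 6: 'a' vs 'c' => differ
  Position 7: 'c' vs 'd' => differ
Total differences (Hamming distance): 4

4


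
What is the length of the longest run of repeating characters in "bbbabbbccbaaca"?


Input: "bbbabbbccbaaca"
Scanning for longest run:
  Position 1 ('b'): continues run of 'b', length=2
  Position 2 ('b'): continues run of 'b', length=3
  Position 3 ('a'): new char, reset run to 1
  Position 4 ('b'): new char, reset run to 1
  Position 5 ('b'): continues run of 'b', length=2
  Position 6 ('b'): continues run of 'b', length=3
  Position 7 ('c'): new char, reset run to 1
  Position 8 ('c'): continues run of 'c', length=2
  Position 9 ('b'): new char, reset run to 1
  Position 10 ('a'): new char, reset run to 1
  Position 11 ('a'): continues run of 'a', length=2
  Position 12 ('c'): new char, reset run to 1
  Position 13 ('a'): new char, reset run to 1
Longest run: 'b' with length 3

3


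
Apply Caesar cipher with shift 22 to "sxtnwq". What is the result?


Caesar cipher: shift "sxtnwq" by 22
  's' (pos 18) + 22 = pos 14 = 'o'
  'x' (pos 23) + 22 = pos 19 = 't'
  't' (pos 19) + 22 = pos 15 = 'p'
  'n' (pos 13) + 22 = pos 9 = 'j'
  'w' (pos 22) + 22 = pos 18 = 's'
  'q' (pos 16) + 22 = pos 12 = 'm'
Result: otpjsm

otpjsm


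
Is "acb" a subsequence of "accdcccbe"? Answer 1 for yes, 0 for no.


Check if "acb" is a subsequence of "accdcccbe"
Greedy scan:
  Position 0 ('a'): matches sub[0] = 'a'
  Position 1 ('c'): matches sub[1] = 'c'
  Position 2 ('c'): no match needed
  Position 3 ('d'): no match needed
  Position 4 ('c'): no match needed
  Position 5 ('c'): no match needed
  Position 6 ('c'): no match needed
  Position 7 ('b'): matches sub[2] = 'b'
  Position 8 ('e'): no match needed
All 3 characters matched => is a subsequence

1


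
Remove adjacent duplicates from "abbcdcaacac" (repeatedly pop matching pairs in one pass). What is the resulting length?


Input: abbcdcaacac
Stack-based adjacent duplicate removal:
  Read 'a': push. Stack: a
  Read 'b': push. Stack: ab
  Read 'b': matches stack top 'b' => pop. Stack: a
  Read 'c': push. Stack: ac
  Read 'd': push. Stack: acd
  Read 'c': push. Stack: acdc
  Read 'a': push. Stack: acdca
  Read 'a': matches stack top 'a' => pop. Stack: acdc
  Read 'c': matches stack top 'c' => pop. Stack: acd
  Read 'a': push. Stack: acda
  Read 'c': push. Stack: acdac
Final stack: "acdac" (length 5)

5


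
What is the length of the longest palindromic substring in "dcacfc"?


Input: "dcacfc"
Checking substrings for palindromes:
  [1:4] "cac" (len 3) => palindrome
  [3:6] "cfc" (len 3) => palindrome
Longest palindromic substring: "cac" with length 3

3


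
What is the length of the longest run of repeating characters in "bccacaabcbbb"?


Input: "bccacaabcbbb"
Scanning for longest run:
  Position 1 ('c'): new char, reset run to 1
  Position 2 ('c'): continues run of 'c', length=2
  Position 3 ('a'): new char, reset run to 1
  Position 4 ('c'): new char, reset run to 1
  Position 5 ('a'): new char, reset run to 1
  Position 6 ('a'): continues run of 'a', length=2
  Position 7 ('b'): new char, reset run to 1
  Position 8 ('c'): new char, reset run to 1
  Position 9 ('b'): new char, reset run to 1
  Position 10 ('b'): continues run of 'b', length=2
  Position 11 ('b'): continues run of 'b', length=3
Longest run: 'b' with length 3

3


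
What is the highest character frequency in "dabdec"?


Input: dabdec
Character counts:
  'a': 1
  'b': 1
  'c': 1
  'd': 2
  'e': 1
Maximum frequency: 2

2


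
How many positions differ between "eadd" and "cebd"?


Comparing "eadd" and "cebd" position by position:
  Position 0: 'e' vs 'c' => DIFFER
  Position 1: 'a' vs 'e' => DIFFER
  Position 2: 'd' vs 'b' => DIFFER
  Position 3: 'd' vs 'd' => same
Positions that differ: 3

3


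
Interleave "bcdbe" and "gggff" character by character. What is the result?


Interleaving "bcdbe" and "gggff":
  Position 0: 'b' from first, 'g' from second => "bg"
  Position 1: 'c' from first, 'g' from second => "cg"
  Position 2: 'd' from first, 'g' from second => "dg"
  Position 3: 'b' from first, 'f' from second => "bf"
  Position 4: 'e' from first, 'f' from second => "ef"
Result: bgcgdgbfef

bgcgdgbfef


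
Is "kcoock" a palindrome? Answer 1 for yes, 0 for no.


Input: kcoock
Reversed: kcoock
  Compare pos 0 ('k') with pos 5 ('k'): match
  Compare pos 1 ('c') with pos 4 ('c'): match
  Compare pos 2 ('o') with pos 3 ('o'): match
Result: palindrome

1


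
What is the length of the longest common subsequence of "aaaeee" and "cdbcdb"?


LCS of "aaaeee" and "cdbcdb"
DP table:
           c    d    b    c    d    b
      0    0    0    0    0    0    0
  a   0    0    0    0    0    0    0
  a   0    0    0    0    0    0    0
  a   0    0    0    0    0    0    0
  e   0    0    0    0    0    0    0
  e   0    0    0    0    0    0    0
  e   0    0    0    0    0    0    0
LCS length = dp[6][6] = 0

0


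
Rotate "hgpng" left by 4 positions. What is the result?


Input: "hgpng", rotate left by 4
First 4 characters: "hgpn"
Remaining characters: "g"
Concatenate remaining + first: "g" + "hgpn" = "ghgpn"

ghgpn


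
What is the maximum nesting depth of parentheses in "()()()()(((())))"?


Input: "()()()()(((())))"
Tracking depth:
  Position 0 '(': depth becomes 1
  Position 1 ')': depth becomes 0
  Position 2 '(': depth becomes 1
  Position 3 ')': depth becomes 0
  Position 4 '(': depth becomes 1
  Position 5 ')': depth becomes 0
  Position 6 '(': depth becomes 1
  Position 7 ')': depth becomes 0
  Position 8 '(': depth becomes 1
  Position 9 '(': depth becomes 2
  Position 10 '(': depth becomes 3
  Position 11 '(': depth becomes 4
  Position 12 ')': depth becomes 3
  Position 13 ')': depth becomes 2
  Position 14 ')': depth becomes 1
  Position 15 ')': depth becomes 0
Maximum depth reached: 4

4


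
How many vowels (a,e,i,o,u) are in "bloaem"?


Input: bloaem
Checking each character:
  'b' at position 0: consonant
  'l' at position 1: consonant
  'o' at position 2: vowel (running total: 1)
  'a' at position 3: vowel (running total: 2)
  'e' at position 4: vowel (running total: 3)
  'm' at position 5: consonant
Total vowels: 3

3


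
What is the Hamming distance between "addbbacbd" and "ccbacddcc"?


Comparing "addbbacbd" and "ccbacddcc" position by position:
  Position 0: 'a' vs 'c' => differ
  Position 1: 'd' vs 'c' => differ
  Position 2: 'd' vs 'b' => differ
  Position 3: 'b' vs 'a' => differ
  Position 4: 'b' vs 'c' => differ
  Position 5: 'a' vs 'd' => differ
  Position 6: 'c' vs 'd' => differ
  Position 7: 'b' vs 'c' => differ
  Position 8: 'd' vs 'c' => differ
Total differences (Hamming distance): 9

9


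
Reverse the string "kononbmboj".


Input: kononbmboj
Reading characters right to left:
  Position 9: 'j'
  Position 8: 'o'
  Position 7: 'b'
  Position 6: 'm'
  Position 5: 'b'
  Position 4: 'n'
  Position 3: 'o'
  Position 2: 'n'
  Position 1: 'o'
  Position 0: 'k'
Reversed: jobmbnonok

jobmbnonok


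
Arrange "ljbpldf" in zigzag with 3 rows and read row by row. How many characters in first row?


Zigzag "ljbpldf" into 3 rows:
Placing characters:
  'l' => row 0
  'j' => row 1
  'b' => row 2
  'p' => row 1
  'l' => row 0
  'd' => row 1
  'f' => row 2
Rows:
  Row 0: "ll"
  Row 1: "jpd"
  Row 2: "bf"
First row length: 2

2


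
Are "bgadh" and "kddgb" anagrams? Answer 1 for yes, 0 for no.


Strings: "bgadh", "kddgb"
Sorted first:  abdgh
Sorted second: bddgk
Differ at position 0: 'a' vs 'b' => not anagrams

0


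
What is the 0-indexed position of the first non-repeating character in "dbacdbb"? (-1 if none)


Input: dbacdbb
Character frequencies:
  'a': 1
  'b': 3
  'c': 1
  'd': 2
Scanning left to right for freq == 1:
  Position 0 ('d'): freq=2, skip
  Position 1 ('b'): freq=3, skip
  Position 2 ('a'): unique! => answer = 2

2


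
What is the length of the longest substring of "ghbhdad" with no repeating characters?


Input: "ghbhdad"
Sliding window (track last position of each char):
  Position 0 ('g'): window [0,0] length 1 -- new best
  Position 1 ('h'): window [0,1] length 2 -- new best
  Position 2 ('b'): window [0,2] length 3 -- new best
  Position 3 ('h'): repeat (last at 1), move window start to 2
  Position 3 ('h'): window [2,3] length 2
  Position 4 ('d'): window [2,4] length 3
  Position 5 ('a'): window [2,5] length 4 -- new best
  Position 6 ('d'): repeat (last at 4), move window start to 5
  Position 6 ('d'): window [5,6] length 2
Longest substring with no repeats: "bhda" with length 4

4


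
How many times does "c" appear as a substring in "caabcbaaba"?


Searching for "c" in "caabcbaaba"
Scanning each position:
  Position 0: "c" => MATCH
  Position 1: "a" => no
  Position 2: "a" => no
  Position 3: "b" => no
  Position 4: "c" => MATCH
  Position 5: "b" => no
  Position 6: "a" => no
  Position 7: "a" => no
  Position 8: "b" => no
  Position 9: "a" => no
Total occurrences: 2

2


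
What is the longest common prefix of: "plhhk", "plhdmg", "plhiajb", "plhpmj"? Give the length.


Words: plhhk, plhdmg, plhiajb, plhpmj
  Position 0: all 'p' => match
  Position 1: all 'l' => match
  Position 2: all 'h' => match
  Position 3: ('h', 'd', 'i', 'p') => mismatch, stop
LCP = "plh" (length 3)

3


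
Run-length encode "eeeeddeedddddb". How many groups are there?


Input: eeeeddeedddddb
Scanning for consecutive runs:
  Group 1: 'e' x 4 (positions 0-3)
  Group 2: 'd' x 2 (positions 4-5)
  Group 3: 'e' x 2 (positions 6-7)
  Group 4: 'd' x 5 (positions 8-12)
  Group 5: 'b' x 1 (positions 13-13)
Total groups: 5

5


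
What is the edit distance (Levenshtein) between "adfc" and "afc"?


Computing edit distance: "adfc" -> "afc"
DP table:
           a    f    c
      0    1    2    3
  a   1    0    1    2
  d   2    1    1    2
  f   3    2    1    2
  c   4    3    2    1
Edit distance = dp[4][3] = 1

1


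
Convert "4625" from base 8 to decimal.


Input: "4625" in base 8
Positional expansion:
  Digit '4' (value 4) x 8^3 = 2048
  Digit '6' (value 6) x 8^2 = 384
  Digit '2' (value 2) x 8^1 = 16
  Digit '5' (value 5) x 8^0 = 5
Sum = 2453

2453


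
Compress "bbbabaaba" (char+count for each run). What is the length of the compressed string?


Input: bbbabaaba
Runs:
  'b' x 3 => "b3"
  'a' x 1 => "a1"
  'b' x 1 => "b1"
  'a' x 2 => "a2"
  'b' x 1 => "b1"
  'a' x 1 => "a1"
Compressed: "b3a1b1a2b1a1"
Compressed length: 12

12


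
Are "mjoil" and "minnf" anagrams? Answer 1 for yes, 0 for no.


Strings: "mjoil", "minnf"
Sorted first:  ijlmo
Sorted second: fimnn
Differ at position 0: 'i' vs 'f' => not anagrams

0


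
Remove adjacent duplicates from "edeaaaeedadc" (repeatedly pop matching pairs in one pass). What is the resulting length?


Input: edeaaaeedadc
Stack-based adjacent duplicate removal:
  Read 'e': push. Stack: e
  Read 'd': push. Stack: ed
  Read 'e': push. Stack: ede
  Read 'a': push. Stack: edea
  Read 'a': matches stack top 'a' => pop. Stack: ede
  Read 'a': push. Stack: edea
  Read 'e': push. Stack: edeae
  Read 'e': matches stack top 'e' => pop. Stack: edea
  Read 'd': push. Stack: edead
  Read 'a': push. Stack: edeada
  Read 'd': push. Stack: edeadad
  Read 'c': push. Stack: edeadadc
Final stack: "edeadadc" (length 8)

8


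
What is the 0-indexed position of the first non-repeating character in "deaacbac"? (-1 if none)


Input: deaacbac
Character frequencies:
  'a': 3
  'b': 1
  'c': 2
  'd': 1
  'e': 1
Scanning left to right for freq == 1:
  Position 0 ('d'): unique! => answer = 0

0


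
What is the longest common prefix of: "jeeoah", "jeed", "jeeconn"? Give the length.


Words: jeeoah, jeed, jeeconn
  Position 0: all 'j' => match
  Position 1: all 'e' => match
  Position 2: all 'e' => match
  Position 3: ('o', 'd', 'c') => mismatch, stop
LCP = "jee" (length 3)

3


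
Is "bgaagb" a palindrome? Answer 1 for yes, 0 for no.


Input: bgaagb
Reversed: bgaagb
  Compare pos 0 ('b') with pos 5 ('b'): match
  Compare pos 1 ('g') with pos 4 ('g'): match
  Compare pos 2 ('a') with pos 3 ('a'): match
Result: palindrome

1


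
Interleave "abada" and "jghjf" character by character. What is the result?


Interleaving "abada" and "jghjf":
  Position 0: 'a' from first, 'j' from second => "aj"
  Position 1: 'b' from first, 'g' from second => "bg"
  Position 2: 'a' from first, 'h' from second => "ah"
  Position 3: 'd' from first, 'j' from second => "dj"
  Position 4: 'a' from first, 'f' from second => "af"
Result: ajbgahdjaf

ajbgahdjaf


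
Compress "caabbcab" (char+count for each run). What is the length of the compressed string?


Input: caabbcab
Runs:
  'c' x 1 => "c1"
  'a' x 2 => "a2"
  'b' x 2 => "b2"
  'c' x 1 => "c1"
  'a' x 1 => "a1"
  'b' x 1 => "b1"
Compressed: "c1a2b2c1a1b1"
Compressed length: 12

12


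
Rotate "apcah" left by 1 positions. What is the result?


Input: "apcah", rotate left by 1
First 1 characters: "a"
Remaining characters: "pcah"
Concatenate remaining + first: "pcah" + "a" = "pcaha"

pcaha


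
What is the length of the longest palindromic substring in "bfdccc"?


Input: "bfdccc"
Checking substrings for palindromes:
  [3:6] "ccc" (len 3) => palindrome
  [3:5] "cc" (len 2) => palindrome
  [4:6] "cc" (len 2) => palindrome
Longest palindromic substring: "ccc" with length 3

3


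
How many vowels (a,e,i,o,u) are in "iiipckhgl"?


Input: iiipckhgl
Checking each character:
  'i' at position 0: vowel (running total: 1)
  'i' at position 1: vowel (running total: 2)
  'i' at position 2: vowel (running total: 3)
  'p' at position 3: consonant
  'c' at position 4: consonant
  'k' at position 5: consonant
  'h' at position 6: consonant
  'g' at position 7: consonant
  'l' at position 8: consonant
Total vowels: 3

3


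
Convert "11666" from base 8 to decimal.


Input: "11666" in base 8
Positional expansion:
  Digit '1' (value 1) x 8^4 = 4096
  Digit '1' (value 1) x 8^3 = 512
  Digit '6' (value 6) x 8^2 = 384
  Digit '6' (value 6) x 8^1 = 48
  Digit '6' (value 6) x 8^0 = 6
Sum = 5046

5046


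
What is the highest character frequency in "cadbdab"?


Input: cadbdab
Character counts:
  'a': 2
  'b': 2
  'c': 1
  'd': 2
Maximum frequency: 2

2


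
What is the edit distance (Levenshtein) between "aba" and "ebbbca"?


Computing edit distance: "aba" -> "ebbbca"
DP table:
           e    b    b    b    c    a
      0    1    2    3    4    5    6
  a   1    1    2    3    4    5    5
  b   2    2    1    2    3    4    5
  a   3    3    2    2    3    4    4
Edit distance = dp[3][6] = 4

4


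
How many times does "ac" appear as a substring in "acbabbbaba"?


Searching for "ac" in "acbabbbaba"
Scanning each position:
  Position 0: "ac" => MATCH
  Position 1: "cb" => no
  Position 2: "ba" => no
  Position 3: "ab" => no
  Position 4: "bb" => no
  Position 5: "bb" => no
  Position 6: "ba" => no
  Position 7: "ab" => no
  Position 8: "ba" => no
Total occurrences: 1

1


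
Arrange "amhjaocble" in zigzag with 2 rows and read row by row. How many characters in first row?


Zigzag "amhjaocble" into 2 rows:
Placing characters:
  'a' => row 0
  'm' => row 1
  'h' => row 0
  'j' => row 1
  'a' => row 0
  'o' => row 1
  'c' => row 0
  'b' => row 1
  'l' => row 0
  'e' => row 1
Rows:
  Row 0: "ahacl"
  Row 1: "mjobe"
First row length: 5

5


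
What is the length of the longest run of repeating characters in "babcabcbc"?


Input: "babcabcbc"
Scanning for longest run:
  Position 1 ('a'): new char, reset run to 1
  Position 2 ('b'): new char, reset run to 1
  Position 3 ('c'): new char, reset run to 1
  Position 4 ('a'): new char, reset run to 1
  Position 5 ('b'): new char, reset run to 1
  Position 6 ('c'): new char, reset run to 1
  Position 7 ('b'): new char, reset run to 1
  Position 8 ('c'): new char, reset run to 1
Longest run: 'b' with length 1

1


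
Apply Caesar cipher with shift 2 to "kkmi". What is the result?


Caesar cipher: shift "kkmi" by 2
  'k' (pos 10) + 2 = pos 12 = 'm'
  'k' (pos 10) + 2 = pos 12 = 'm'
  'm' (pos 12) + 2 = pos 14 = 'o'
  'i' (pos 8) + 2 = pos 10 = 'k'
Result: mmok

mmok


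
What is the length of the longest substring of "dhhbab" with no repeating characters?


Input: "dhhbab"
Sliding window (track last position of each char):
  Position 0 ('d'): window [0,0] length 1 -- new best
  Position 1 ('h'): window [0,1] length 2 -- new best
  Position 2 ('h'): repeat (last at 1), move window start to 2
  Position 2 ('h'): window [2,2] length 1
  Position 3 ('b'): window [2,3] length 2
  Position 4 ('a'): window [2,4] length 3 -- new best
  Position 5 ('b'): repeat (last at 3), move window start to 4
  Position 5 ('b'): window [4,5] length 2
Longest substring with no repeats: "hba" with length 3

3


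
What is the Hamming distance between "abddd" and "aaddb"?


Comparing "abddd" and "aaddb" position by position:
  Position 0: 'a' vs 'a' => same
  Position 1: 'b' vs 'a' => differ
  Position 2: 'd' vs 'd' => same
  Position 3: 'd' vs 'd' => same
  Position 4: 'd' vs 'b' => differ
Total differences (Hamming distance): 2

2


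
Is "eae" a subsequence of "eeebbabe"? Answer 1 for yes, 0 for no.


Check if "eae" is a subsequence of "eeebbabe"
Greedy scan:
  Position 0 ('e'): matches sub[0] = 'e'
  Position 1 ('e'): no match needed
  Position 2 ('e'): no match needed
  Position 3 ('b'): no match needed
  Position 4 ('b'): no match needed
  Position 5 ('a'): matches sub[1] = 'a'
  Position 6 ('b'): no match needed
  Position 7 ('e'): matches sub[2] = 'e'
All 3 characters matched => is a subsequence

1


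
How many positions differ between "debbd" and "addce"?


Comparing "debbd" and "addce" position by position:
  Position 0: 'd' vs 'a' => DIFFER
  Position 1: 'e' vs 'd' => DIFFER
  Position 2: 'b' vs 'd' => DIFFER
  Position 3: 'b' vs 'c' => DIFFER
  Position 4: 'd' vs 'e' => DIFFER
Positions that differ: 5

5


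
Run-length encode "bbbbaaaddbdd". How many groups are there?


Input: bbbbaaaddbdd
Scanning for consecutive runs:
  Group 1: 'b' x 4 (positions 0-3)
  Group 2: 'a' x 3 (positions 4-6)
  Group 3: 'd' x 2 (positions 7-8)
  Group 4: 'b' x 1 (positions 9-9)
  Group 5: 'd' x 2 (positions 10-11)
Total groups: 5

5


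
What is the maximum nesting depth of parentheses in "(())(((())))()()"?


Input: "(())(((())))()()"
Tracking depth:
  Position 0 '(': depth becomes 1
  Position 1 '(': depth becomes 2
  Position 2 ')': depth becomes 1
  Position 3 ')': depth becomes 0
  Position 4 '(': depth becomes 1
  Position 5 '(': depth becomes 2
  Position 6 '(': depth becomes 3
  Position 7 '(': depth becomes 4
  Position 8 ')': depth becomes 3
  Position 9 ')': depth becomes 2
  Position 10 ')': depth becomes 1
  Position 11 ')': depth becomes 0
  Position 12 '(': depth becomes 1
  Position 13 ')': depth becomes 0
  Position 14 '(': depth becomes 1
  Position 15 ')': depth becomes 0
Maximum depth reached: 4

4


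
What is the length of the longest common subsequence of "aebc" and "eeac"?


LCS of "aebc" and "eeac"
DP table:
           e    e    a    c
      0    0    0    0    0
  a   0    0    0    1    1
  e   0    1    1    1    1
  b   0    1    1    1    1
  c   0    1    1    1    2
LCS length = dp[4][4] = 2

2


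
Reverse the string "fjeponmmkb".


Input: fjeponmmkb
Reading characters right to left:
  Position 9: 'b'
  Position 8: 'k'
  Position 7: 'm'
  Position 6: 'm'
  Position 5: 'n'
  Position 4: 'o'
  Position 3: 'p'
  Position 2: 'e'
  Position 1: 'j'
  Position 0: 'f'
Reversed: bkmmnopejf

bkmmnopejf


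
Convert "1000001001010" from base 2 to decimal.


Input: "1000001001010" in base 2
Positional expansion:
  Digit '1' (value 1) x 2^12 = 4096
  Digit '0' (value 0) x 2^11 = 0
  Digit '0' (value 0) x 2^10 = 0
  Digit '0' (value 0) x 2^9 = 0
  Digit '0' (value 0) x 2^8 = 0
  Digit '0' (value 0) x 2^7 = 0
  Digit '1' (value 1) x 2^6 = 64
  Digit '0' (value 0) x 2^5 = 0
  Digit '0' (value 0) x 2^4 = 0
  Digit '1' (value 1) x 2^3 = 8
  Digit '0' (value 0) x 2^2 = 0
  Digit '1' (value 1) x 2^1 = 2
  Digit '0' (value 0) x 2^0 = 0
Sum = 4170

4170


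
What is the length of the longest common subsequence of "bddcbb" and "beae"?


LCS of "bddcbb" and "beae"
DP table:
           b    e    a    e
      0    0    0    0    0
  b   0    1    1    1    1
  d   0    1    1    1    1
  d   0    1    1    1    1
  c   0    1    1    1    1
  b   0    1    1    1    1
  b   0    1    1    1    1
LCS length = dp[6][4] = 1

1


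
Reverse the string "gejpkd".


Input: gejpkd
Reading characters right to left:
  Position 5: 'd'
  Position 4: 'k'
  Position 3: 'p'
  Position 2: 'j'
  Position 1: 'e'
  Position 0: 'g'
Reversed: dkpjeg

dkpjeg


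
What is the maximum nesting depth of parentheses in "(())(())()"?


Input: "(())(())()"
Tracking depth:
  Position 0 '(': depth becomes 1
  Position 1 '(': depth becomes 2
  Position 2 ')': depth becomes 1
  Position 3 ')': depth becomes 0
  Position 4 '(': depth becomes 1
  Position 5 '(': depth becomes 2
  Position 6 ')': depth becomes 1
  Position 7 ')': depth becomes 0
  Position 8 '(': depth becomes 1
  Position 9 ')': depth becomes 0
Maximum depth reached: 2

2


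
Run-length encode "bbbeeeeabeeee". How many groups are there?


Input: bbbeeeeabeeee
Scanning for consecutive runs:
  Group 1: 'b' x 3 (positions 0-2)
  Group 2: 'e' x 4 (positions 3-6)
  Group 3: 'a' x 1 (positions 7-7)
  Group 4: 'b' x 1 (positions 8-8)
  Group 5: 'e' x 4 (positions 9-12)
Total groups: 5

5


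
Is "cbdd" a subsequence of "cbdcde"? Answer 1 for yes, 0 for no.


Check if "cbdd" is a subsequence of "cbdcde"
Greedy scan:
  Position 0 ('c'): matches sub[0] = 'c'
  Position 1 ('b'): matches sub[1] = 'b'
  Position 2 ('d'): matches sub[2] = 'd'
  Position 3 ('c'): no match needed
  Position 4 ('d'): matches sub[3] = 'd'
  Position 5 ('e'): no match needed
All 4 characters matched => is a subsequence

1


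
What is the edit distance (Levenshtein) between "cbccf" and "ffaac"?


Computing edit distance: "cbccf" -> "ffaac"
DP table:
           f    f    a    a    c
      0    1    2    3    4    5
  c   1    1    2    3    4    4
  b   2    2    2    3    4    5
  c   3    3    3    3    4    4
  c   4    4    4    4    4    4
  f   5    4    4    5    5    5
Edit distance = dp[5][5] = 5

5


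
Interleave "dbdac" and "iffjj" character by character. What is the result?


Interleaving "dbdac" and "iffjj":
  Position 0: 'd' from first, 'i' from second => "di"
  Position 1: 'b' from first, 'f' from second => "bf"
  Position 2: 'd' from first, 'f' from second => "df"
  Position 3: 'a' from first, 'j' from second => "aj"
  Position 4: 'c' from first, 'j' from second => "cj"
Result: dibfdfajcj

dibfdfajcj


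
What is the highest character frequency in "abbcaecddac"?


Input: abbcaecddac
Character counts:
  'a': 3
  'b': 2
  'c': 3
  'd': 2
  'e': 1
Maximum frequency: 3

3


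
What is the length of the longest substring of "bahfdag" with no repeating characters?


Input: "bahfdag"
Sliding window (track last position of each char):
  Position 0 ('b'): window [0,0] length 1 -- new best
  Position 1 ('a'): window [0,1] length 2 -- new best
  Position 2 ('h'): window [0,2] length 3 -- new best
  Position 3 ('f'): window [0,3] length 4 -- new best
  Position 4 ('d'): window [0,4] length 5 -- new best
  Position 5 ('a'): repeat (last at 1), move window start to 2
  Position 5 ('a'): window [2,5] length 4
  Position 6 ('g'): window [2,6] length 5
Longest substring with no repeats: "bahfd" with length 5

5


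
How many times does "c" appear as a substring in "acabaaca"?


Searching for "c" in "acabaaca"
Scanning each position:
  Position 0: "a" => no
  Position 1: "c" => MATCH
  Position 2: "a" => no
  Position 3: "b" => no
  Position 4: "a" => no
  Position 5: "a" => no
  Position 6: "c" => MATCH
  Position 7: "a" => no
Total occurrences: 2

2


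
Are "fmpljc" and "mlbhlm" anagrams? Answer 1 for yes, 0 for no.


Strings: "fmpljc", "mlbhlm"
Sorted first:  cfjlmp
Sorted second: bhllmm
Differ at position 0: 'c' vs 'b' => not anagrams

0


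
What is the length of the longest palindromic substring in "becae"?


Input: "becae"
Checking substrings for palindromes:
  No multi-char palindromic substrings found
Longest palindromic substring: "b" with length 1

1


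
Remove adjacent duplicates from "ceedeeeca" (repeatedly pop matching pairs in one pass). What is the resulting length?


Input: ceedeeeca
Stack-based adjacent duplicate removal:
  Read 'c': push. Stack: c
  Read 'e': push. Stack: ce
  Read 'e': matches stack top 'e' => pop. Stack: c
  Read 'd': push. Stack: cd
  Read 'e': push. Stack: cde
  Read 'e': matches stack top 'e' => pop. Stack: cd
  Read 'e': push. Stack: cde
  Read 'c': push. Stack: cdec
  Read 'a': push. Stack: cdeca
Final stack: "cdeca" (length 5)

5


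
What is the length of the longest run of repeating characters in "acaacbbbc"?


Input: "acaacbbbc"
Scanning for longest run:
  Position 1 ('c'): new char, reset run to 1
  Position 2 ('a'): new char, reset run to 1
  Position 3 ('a'): continues run of 'a', length=2
  Position 4 ('c'): new char, reset run to 1
  Position 5 ('b'): new char, reset run to 1
  Position 6 ('b'): continues run of 'b', length=2
  Position 7 ('b'): continues run of 'b', length=3
  Position 8 ('c'): new char, reset run to 1
Longest run: 'b' with length 3

3


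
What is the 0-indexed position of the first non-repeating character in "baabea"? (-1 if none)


Input: baabea
Character frequencies:
  'a': 3
  'b': 2
  'e': 1
Scanning left to right for freq == 1:
  Position 0 ('b'): freq=2, skip
  Position 1 ('a'): freq=3, skip
  Position 2 ('a'): freq=3, skip
  Position 3 ('b'): freq=2, skip
  Position 4 ('e'): unique! => answer = 4

4


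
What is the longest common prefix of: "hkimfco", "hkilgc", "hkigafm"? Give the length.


Words: hkimfco, hkilgc, hkigafm
  Position 0: all 'h' => match
  Position 1: all 'k' => match
  Position 2: all 'i' => match
  Position 3: ('m', 'l', 'g') => mismatch, stop
LCP = "hki" (length 3)

3


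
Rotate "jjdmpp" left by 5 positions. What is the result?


Input: "jjdmpp", rotate left by 5
First 5 characters: "jjdmp"
Remaining characters: "p"
Concatenate remaining + first: "p" + "jjdmp" = "pjjdmp"

pjjdmp


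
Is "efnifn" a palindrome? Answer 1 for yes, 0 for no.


Input: efnifn
Reversed: nfinfe
  Compare pos 0 ('e') with pos 5 ('n'): MISMATCH
  Compare pos 1 ('f') with pos 4 ('f'): match
  Compare pos 2 ('n') with pos 3 ('i'): MISMATCH
Result: not a palindrome

0


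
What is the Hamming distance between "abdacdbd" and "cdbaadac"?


Comparing "abdacdbd" and "cdbaadac" position by position:
  Position 0: 'a' vs 'c' => differ
  Position 1: 'b' vs 'd' => differ
  Position 2: 'd' vs 'b' => differ
  Position 3: 'a' vs 'a' => same
  Position 4: 'c' vs 'a' => differ
  Position 5: 'd' vs 'd' => same
  Position 6: 'b' vs 'a' => differ
  Position 7: 'd' vs 'c' => differ
Total differences (Hamming distance): 6

6


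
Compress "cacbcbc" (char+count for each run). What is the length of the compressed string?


Input: cacbcbc
Runs:
  'c' x 1 => "c1"
  'a' x 1 => "a1"
  'c' x 1 => "c1"
  'b' x 1 => "b1"
  'c' x 1 => "c1"
  'b' x 1 => "b1"
  'c' x 1 => "c1"
Compressed: "c1a1c1b1c1b1c1"
Compressed length: 14

14


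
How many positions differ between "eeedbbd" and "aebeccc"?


Comparing "eeedbbd" and "aebeccc" position by position:
  Position 0: 'e' vs 'a' => DIFFER
  Position 1: 'e' vs 'e' => same
  Position 2: 'e' vs 'b' => DIFFER
  Position 3: 'd' vs 'e' => DIFFER
  Position 4: 'b' vs 'c' => DIFFER
  Position 5: 'b' vs 'c' => DIFFER
  Position 6: 'd' vs 'c' => DIFFER
Positions that differ: 6

6


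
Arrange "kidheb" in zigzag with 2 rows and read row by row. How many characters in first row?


Zigzag "kidheb" into 2 rows:
Placing characters:
  'k' => row 0
  'i' => row 1
  'd' => row 0
  'h' => row 1
  'e' => row 0
  'b' => row 1
Rows:
  Row 0: "kde"
  Row 1: "ihb"
First row length: 3

3


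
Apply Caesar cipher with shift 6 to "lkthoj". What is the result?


Caesar cipher: shift "lkthoj" by 6
  'l' (pos 11) + 6 = pos 17 = 'r'
  'k' (pos 10) + 6 = pos 16 = 'q'
  't' (pos 19) + 6 = pos 25 = 'z'
  'h' (pos 7) + 6 = pos 13 = 'n'
  'o' (pos 14) + 6 = pos 20 = 'u'
  'j' (pos 9) + 6 = pos 15 = 'p'
Result: rqznup

rqznup


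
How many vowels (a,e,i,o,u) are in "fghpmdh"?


Input: fghpmdh
Checking each character:
  'f' at position 0: consonant
  'g' at position 1: consonant
  'h' at position 2: consonant
  'p' at position 3: consonant
  'm' at position 4: consonant
  'd' at position 5: consonant
  'h' at position 6: consonant
Total vowels: 0

0


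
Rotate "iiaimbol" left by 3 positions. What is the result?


Input: "iiaimbol", rotate left by 3
First 3 characters: "iia"
Remaining characters: "imbol"
Concatenate remaining + first: "imbol" + "iia" = "imboliia"

imboliia


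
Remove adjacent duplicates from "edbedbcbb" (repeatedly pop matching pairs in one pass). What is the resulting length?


Input: edbedbcbb
Stack-based adjacent duplicate removal:
  Read 'e': push. Stack: e
  Read 'd': push. Stack: ed
  Read 'b': push. Stack: edb
  Read 'e': push. Stack: edbe
  Read 'd': push. Stack: edbed
  Read 'b': push. Stack: edbedb
  Read 'c': push. Stack: edbedbc
  Read 'b': push. Stack: edbedbcb
  Read 'b': matches stack top 'b' => pop. Stack: edbedbc
Final stack: "edbedbc" (length 7)

7


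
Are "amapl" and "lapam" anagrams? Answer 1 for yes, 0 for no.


Strings: "amapl", "lapam"
Sorted first:  aalmp
Sorted second: aalmp
Sorted forms match => anagrams

1


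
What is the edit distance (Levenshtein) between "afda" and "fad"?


Computing edit distance: "afda" -> "fad"
DP table:
           f    a    d
      0    1    2    3
  a   1    1    1    2
  f   2    1    2    2
  d   3    2    2    2
  a   4    3    2    3
Edit distance = dp[4][3] = 3

3


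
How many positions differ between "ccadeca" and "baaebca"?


Comparing "ccadeca" and "baaebca" position by position:
  Position 0: 'c' vs 'b' => DIFFER
  Position 1: 'c' vs 'a' => DIFFER
  Position 2: 'a' vs 'a' => same
  Position 3: 'd' vs 'e' => DIFFER
  Position 4: 'e' vs 'b' => DIFFER
  Position 5: 'c' vs 'c' => same
  Position 6: 'a' vs 'a' => same
Positions that differ: 4

4


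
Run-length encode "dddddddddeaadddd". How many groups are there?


Input: dddddddddeaadddd
Scanning for consecutive runs:
  Group 1: 'd' x 9 (positions 0-8)
  Group 2: 'e' x 1 (positions 9-9)
  Group 3: 'a' x 2 (positions 10-11)
  Group 4: 'd' x 4 (positions 12-15)
Total groups: 4

4


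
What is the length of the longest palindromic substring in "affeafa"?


Input: "affeafa"
Checking substrings for palindromes:
  [4:7] "afa" (len 3) => palindrome
  [1:3] "ff" (len 2) => palindrome
Longest palindromic substring: "afa" with length 3

3


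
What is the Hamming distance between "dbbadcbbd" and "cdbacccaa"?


Comparing "dbbadcbbd" and "cdbacccaa" position by position:
  Position 0: 'd' vs 'c' => differ
  Position 1: 'b' vs 'd' => differ
  Position 2: 'b' vs 'b' => same
  Position 3: 'a' vs 'a' => same
  Position 4: 'd' vs 'c' => differ
  Position 5: 'c' vs 'c' => same
  Position 6: 'b' vs 'c' => differ
  Position 7: 'b' vs 'a' => differ
  Position 8: 'd' vs 'a' => differ
Total differences (Hamming distance): 6

6


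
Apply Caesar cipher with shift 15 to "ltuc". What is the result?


Caesar cipher: shift "ltuc" by 15
  'l' (pos 11) + 15 = pos 0 = 'a'
  't' (pos 19) + 15 = pos 8 = 'i'
  'u' (pos 20) + 15 = pos 9 = 'j'
  'c' (pos 2) + 15 = pos 17 = 'r'
Result: aijr

aijr
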